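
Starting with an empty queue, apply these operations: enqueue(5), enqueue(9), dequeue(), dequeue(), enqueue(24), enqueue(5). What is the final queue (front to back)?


enqueue(5) -> [5]
enqueue(9) -> [5, 9]
dequeue() returns 5 -> [9]
dequeue() returns 9 -> []
enqueue(24) -> [24]
enqueue(5) -> [24, 5]
Final queue (front to back): [24, 5]


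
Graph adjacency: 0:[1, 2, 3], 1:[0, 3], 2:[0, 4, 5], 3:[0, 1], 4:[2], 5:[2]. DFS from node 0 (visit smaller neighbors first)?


DFS stack-based: start with [0]
Visit order: [0, 1, 3, 2, 4, 5]


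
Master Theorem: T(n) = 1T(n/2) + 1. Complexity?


a=1, b=2, c=0. log_2(1)=0 = c=0. Case 2: O(n^c log n) = O(log n)
Complexity: O(log n)


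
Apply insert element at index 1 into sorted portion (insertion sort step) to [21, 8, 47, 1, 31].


After one pass: [8, 21, 47, 1, 31]


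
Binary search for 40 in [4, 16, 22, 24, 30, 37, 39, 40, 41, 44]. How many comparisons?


Search for 40:
[0,9] mid=4 arr[4]=30
[5,9] mid=7 arr[7]=40
Total: 2 comparisons


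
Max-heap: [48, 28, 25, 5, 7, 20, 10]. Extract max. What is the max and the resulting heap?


Max = 48
Replace root with last, heapify down
Resulting heap: [28, 10, 25, 5, 7, 20]


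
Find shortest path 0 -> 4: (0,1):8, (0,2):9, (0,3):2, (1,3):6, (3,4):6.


Dijkstra from 0:
Distances: {0: 0, 1: 8, 2: 9, 3: 2, 4: 8}
Shortest distance to 4 = 8, path = [0, 3, 4]


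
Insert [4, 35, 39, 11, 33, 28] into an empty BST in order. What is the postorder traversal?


Root = 4; build tree by BST insertion.
Postorder traversal: [28, 33, 11, 39, 35, 4]


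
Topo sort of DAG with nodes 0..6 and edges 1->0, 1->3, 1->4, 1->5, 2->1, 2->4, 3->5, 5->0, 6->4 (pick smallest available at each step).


Kahn's algorithm, process smallest node first
Order: [2, 1, 3, 5, 0, 6, 4]


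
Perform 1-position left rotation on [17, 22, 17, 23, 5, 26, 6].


Left rotate by 1: [22, 17, 23, 5, 26, 6, 17]


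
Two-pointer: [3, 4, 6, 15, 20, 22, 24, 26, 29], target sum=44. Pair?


Two pointers: lo=0, hi=8
Found pair: (15, 29) summing to 44


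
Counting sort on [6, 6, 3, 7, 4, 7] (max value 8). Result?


Count array: [0, 0, 0, 1, 1, 0, 2, 2, 0]
Reconstruct: [3, 4, 6, 6, 7, 7]


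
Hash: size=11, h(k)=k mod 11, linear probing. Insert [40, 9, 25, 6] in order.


Insertions: 40->slot 7; 9->slot 9; 25->slot 3; 6->slot 6
Table: [None, None, None, 25, None, None, 6, 40, None, 9, None]


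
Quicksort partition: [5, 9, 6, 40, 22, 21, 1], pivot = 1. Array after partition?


Elements <= 1 go left of pivot.
Result: [1, 9, 6, 40, 22, 21, 5], pivot at index 0


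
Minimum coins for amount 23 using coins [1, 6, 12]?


dp[0]=0; dp[i]=1+min(dp[i-c] for c in coins)
...dp[18]=2, dp[19]=3, dp[20]=4, dp[21]=5, dp[22]=6, dp[23]=7
Minimum coins for 23 = 7


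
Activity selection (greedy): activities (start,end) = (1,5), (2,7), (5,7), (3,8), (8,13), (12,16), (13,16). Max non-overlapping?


Greedy: pick earliest-ending, then skip overlaps.
Selected (4 activities): [(1, 5), (5, 7), (8, 13), (13, 16)]


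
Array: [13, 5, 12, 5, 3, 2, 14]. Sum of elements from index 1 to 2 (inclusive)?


Prefix sums: [0, 13, 18, 30, 35, 38, 40, 54]
Sum[1..2] = prefix[3] - prefix[1] = 30 - 13 = 17


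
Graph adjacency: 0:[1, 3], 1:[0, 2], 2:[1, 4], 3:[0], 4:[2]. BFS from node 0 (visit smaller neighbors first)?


BFS queue: start with [0]
Visit order: [0, 1, 3, 2, 4]


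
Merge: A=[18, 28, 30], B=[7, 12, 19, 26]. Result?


Compare heads, take smaller each step.
Merged: [7, 12, 18, 19, 26, 28, 30]


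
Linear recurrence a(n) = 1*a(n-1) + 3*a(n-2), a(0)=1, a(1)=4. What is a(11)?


Build bottom-up:
...a(9)=2683, a(10)=6160, a(11)=1*6160+3*2683=14209


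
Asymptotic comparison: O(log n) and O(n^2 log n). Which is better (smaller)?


logarithmic grows slower than n^2 log n
O(log n) is asymptotically smaller; O(n^2 log n) grows faster


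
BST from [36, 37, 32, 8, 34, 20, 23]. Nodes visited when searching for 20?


BST root = 36
Search for 20: compare at each node
Path: [36, 32, 8, 20]


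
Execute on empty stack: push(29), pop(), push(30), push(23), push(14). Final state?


push(29) -> [29]
pop() returns 29 -> []
push(30) -> [30]
push(23) -> [30, 23]
push(14) -> [30, 23, 14]
Final stack (bottom to top): [30, 23, 14]


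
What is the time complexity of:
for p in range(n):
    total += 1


Per nesting level: O(n) = O(n)
Complexity: O(n)


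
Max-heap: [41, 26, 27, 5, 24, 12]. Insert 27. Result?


Append 27: [41, 26, 27, 5, 24, 12, 27]
Bubble up: no swaps needed
Result: [41, 26, 27, 5, 24, 12, 27]


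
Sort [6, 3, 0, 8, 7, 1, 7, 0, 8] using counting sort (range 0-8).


Count array: [2, 1, 0, 1, 0, 0, 1, 2, 2]
Reconstruct: [0, 0, 1, 3, 6, 7, 7, 8, 8]


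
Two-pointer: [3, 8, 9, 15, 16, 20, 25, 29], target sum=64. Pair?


Two pointers: lo=0, hi=7
No pair sums to 64


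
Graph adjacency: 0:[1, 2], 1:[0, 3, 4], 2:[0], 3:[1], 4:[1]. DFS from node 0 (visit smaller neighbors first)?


DFS stack-based: start with [0]
Visit order: [0, 1, 3, 4, 2]


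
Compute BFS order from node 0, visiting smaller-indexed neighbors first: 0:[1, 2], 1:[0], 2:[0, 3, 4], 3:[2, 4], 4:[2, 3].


BFS queue: start with [0]
Visit order: [0, 1, 2, 3, 4]


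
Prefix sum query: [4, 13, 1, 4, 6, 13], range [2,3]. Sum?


Prefix sums: [0, 4, 17, 18, 22, 28, 41]
Sum[2..3] = prefix[4] - prefix[2] = 22 - 17 = 5


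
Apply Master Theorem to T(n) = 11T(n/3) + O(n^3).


a=11, b=3, c=3. log_3(11)=2.183 < c=3. Case 3: O(n^c) = O(n^3)
Complexity: O(n^3)


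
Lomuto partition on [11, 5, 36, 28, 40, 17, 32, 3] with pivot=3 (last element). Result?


Elements <= 3 go left of pivot.
Result: [3, 5, 36, 28, 40, 17, 32, 11], pivot at index 0


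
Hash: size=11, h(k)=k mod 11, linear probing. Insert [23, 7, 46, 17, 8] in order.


Insertions: 23->slot 1; 7->slot 7; 46->slot 2; 17->slot 6; 8->slot 8
Table: [None, 23, 46, None, None, None, 17, 7, 8, None, None]


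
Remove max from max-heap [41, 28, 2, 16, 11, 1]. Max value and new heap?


Max = 41
Replace root with last, heapify down
Resulting heap: [28, 16, 2, 1, 11]


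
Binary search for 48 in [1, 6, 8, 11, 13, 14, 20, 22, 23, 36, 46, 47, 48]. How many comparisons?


Search for 48:
[0,12] mid=6 arr[6]=20
[7,12] mid=9 arr[9]=36
[10,12] mid=11 arr[11]=47
[12,12] mid=12 arr[12]=48
Total: 4 comparisons


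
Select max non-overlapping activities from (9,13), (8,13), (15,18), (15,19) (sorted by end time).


Greedy: pick earliest-ending, then skip overlaps.
Selected (2 activities): [(9, 13), (15, 18)]


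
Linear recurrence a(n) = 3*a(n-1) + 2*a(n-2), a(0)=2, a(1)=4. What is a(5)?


Build bottom-up:
...a(3)=56, a(4)=200, a(5)=3*200+2*56=712


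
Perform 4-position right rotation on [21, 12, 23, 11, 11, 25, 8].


Right rotate by 4: [11, 11, 25, 8, 21, 12, 23]


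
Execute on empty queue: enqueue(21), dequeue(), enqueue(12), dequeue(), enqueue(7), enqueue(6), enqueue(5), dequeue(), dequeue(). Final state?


enqueue(21) -> [21]
dequeue() returns 21 -> []
enqueue(12) -> [12]
dequeue() returns 12 -> []
enqueue(7) -> [7]
enqueue(6) -> [7, 6]
enqueue(5) -> [7, 6, 5]
dequeue() returns 7 -> [6, 5]
dequeue() returns 6 -> [5]
Final queue (front to back): [5]


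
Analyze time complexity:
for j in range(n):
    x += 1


Per nesting level: O(n) = O(n)
Complexity: O(n)


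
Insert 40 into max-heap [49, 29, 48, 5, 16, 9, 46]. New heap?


Append 40: [49, 29, 48, 5, 16, 9, 46, 40]
Bubble up: swap idx 7(40) with idx 3(5); swap idx 3(40) with idx 1(29)
Result: [49, 40, 48, 29, 16, 9, 46, 5]


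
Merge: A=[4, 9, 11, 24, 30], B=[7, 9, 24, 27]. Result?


Compare heads, take smaller each step.
Merged: [4, 7, 9, 9, 11, 24, 24, 27, 30]


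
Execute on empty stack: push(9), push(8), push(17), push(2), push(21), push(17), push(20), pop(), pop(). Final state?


push(9) -> [9]
push(8) -> [9, 8]
push(17) -> [9, 8, 17]
push(2) -> [9, 8, 17, 2]
push(21) -> [9, 8, 17, 2, 21]
push(17) -> [9, 8, 17, 2, 21, 17]
push(20) -> [9, 8, 17, 2, 21, 17, 20]
pop() returns 20 -> [9, 8, 17, 2, 21, 17]
pop() returns 17 -> [9, 8, 17, 2, 21]
Final stack (bottom to top): [9, 8, 17, 2, 21]


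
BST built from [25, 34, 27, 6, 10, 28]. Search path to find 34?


BST root = 25
Search for 34: compare at each node
Path: [25, 34]


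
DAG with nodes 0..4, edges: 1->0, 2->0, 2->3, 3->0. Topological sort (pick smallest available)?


Kahn's algorithm, process smallest node first
Order: [1, 2, 3, 0, 4]


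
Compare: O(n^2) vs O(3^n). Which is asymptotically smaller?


quadratic grows slower than exponential (base 3)
O(n^2) is asymptotically smaller; O(3^n) grows faster


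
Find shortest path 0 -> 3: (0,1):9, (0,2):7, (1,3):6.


Dijkstra from 0:
Distances: {0: 0, 1: 9, 2: 7, 3: 15}
Shortest distance to 3 = 15, path = [0, 1, 3]


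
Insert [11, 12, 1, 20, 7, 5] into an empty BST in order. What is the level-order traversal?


Root = 11; build tree by BST insertion.
Level-Order traversal: [11, 1, 12, 7, 20, 5]


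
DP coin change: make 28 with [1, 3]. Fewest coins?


dp[0]=0; dp[i]=1+min(dp[i-c] for c in coins)
...dp[23]=9, dp[24]=8, dp[25]=9, dp[26]=10, dp[27]=9, dp[28]=10
Minimum coins for 28 = 10


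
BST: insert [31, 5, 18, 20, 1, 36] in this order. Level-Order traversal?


Root = 31; build tree by BST insertion.
Level-Order traversal: [31, 5, 36, 1, 18, 20]


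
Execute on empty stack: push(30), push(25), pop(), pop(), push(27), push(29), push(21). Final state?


push(30) -> [30]
push(25) -> [30, 25]
pop() returns 25 -> [30]
pop() returns 30 -> []
push(27) -> [27]
push(29) -> [27, 29]
push(21) -> [27, 29, 21]
Final stack (bottom to top): [27, 29, 21]


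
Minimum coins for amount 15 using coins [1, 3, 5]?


dp[0]=0; dp[i]=1+min(dp[i-c] for c in coins)
...dp[10]=2, dp[11]=3, dp[12]=4, dp[13]=3, dp[14]=4, dp[15]=3
Minimum coins for 15 = 3


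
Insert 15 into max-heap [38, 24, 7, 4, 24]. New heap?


Append 15: [38, 24, 7, 4, 24, 15]
Bubble up: swap idx 5(15) with idx 2(7)
Result: [38, 24, 15, 4, 24, 7]


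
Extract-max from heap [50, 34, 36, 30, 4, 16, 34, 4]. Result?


Max = 50
Replace root with last, heapify down
Resulting heap: [36, 34, 34, 30, 4, 16, 4]


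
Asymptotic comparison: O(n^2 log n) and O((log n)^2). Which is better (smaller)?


polylogarithmic grows slower than n^2 log n
O((log n)^2) is asymptotically smaller; O(n^2 log n) grows faster


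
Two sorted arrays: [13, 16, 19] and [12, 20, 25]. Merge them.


Compare heads, take smaller each step.
Merged: [12, 13, 16, 19, 20, 25]


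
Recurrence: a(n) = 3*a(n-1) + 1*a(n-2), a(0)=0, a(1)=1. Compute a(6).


Build bottom-up:
...a(4)=33, a(5)=109, a(6)=3*109+1*33=360


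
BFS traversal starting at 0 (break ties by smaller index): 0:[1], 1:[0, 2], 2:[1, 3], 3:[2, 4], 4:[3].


BFS queue: start with [0]
Visit order: [0, 1, 2, 3, 4]


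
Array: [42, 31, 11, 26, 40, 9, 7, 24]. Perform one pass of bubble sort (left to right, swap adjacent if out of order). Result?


After one pass: [31, 11, 26, 40, 9, 7, 24, 42]


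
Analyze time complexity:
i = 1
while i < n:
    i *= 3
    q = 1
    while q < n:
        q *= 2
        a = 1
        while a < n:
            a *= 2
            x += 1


Per nesting level: O(log n) * O(log n) * O(log n) = O((log n)^3)
Complexity: O((log n)^3)


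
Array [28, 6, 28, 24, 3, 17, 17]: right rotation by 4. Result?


Right rotate by 4: [24, 3, 17, 17, 28, 6, 28]


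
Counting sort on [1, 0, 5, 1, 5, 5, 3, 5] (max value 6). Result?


Count array: [1, 2, 0, 1, 0, 4, 0]
Reconstruct: [0, 1, 1, 3, 5, 5, 5, 5]


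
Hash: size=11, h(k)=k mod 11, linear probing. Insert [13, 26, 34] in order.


Insertions: 13->slot 2; 26->slot 4; 34->slot 1
Table: [None, 34, 13, None, 26, None, None, None, None, None, None]


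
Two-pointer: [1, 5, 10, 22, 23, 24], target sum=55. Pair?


Two pointers: lo=0, hi=5
No pair sums to 55


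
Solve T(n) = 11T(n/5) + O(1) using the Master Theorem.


a=11, b=5, c=0. log_5(11)=1.490 > c=0. Case 1: O(n^log_b(a)) = O(n^1.490)
Complexity: O(n^1.490)


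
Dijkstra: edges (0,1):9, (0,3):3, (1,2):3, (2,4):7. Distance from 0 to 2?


Dijkstra from 0:
Distances: {0: 0, 1: 9, 2: 12, 3: 3, 4: 19}
Shortest distance to 2 = 12, path = [0, 1, 2]


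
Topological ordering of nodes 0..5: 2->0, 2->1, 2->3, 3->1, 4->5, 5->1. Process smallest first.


Kahn's algorithm, process smallest node first
Order: [2, 0, 3, 4, 5, 1]


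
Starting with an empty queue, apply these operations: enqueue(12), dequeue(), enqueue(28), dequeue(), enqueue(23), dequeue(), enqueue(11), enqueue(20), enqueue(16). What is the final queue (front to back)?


enqueue(12) -> [12]
dequeue() returns 12 -> []
enqueue(28) -> [28]
dequeue() returns 28 -> []
enqueue(23) -> [23]
dequeue() returns 23 -> []
enqueue(11) -> [11]
enqueue(20) -> [11, 20]
enqueue(16) -> [11, 20, 16]
Final queue (front to back): [11, 20, 16]


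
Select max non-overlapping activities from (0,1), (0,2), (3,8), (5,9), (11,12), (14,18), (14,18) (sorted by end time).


Greedy: pick earliest-ending, then skip overlaps.
Selected (4 activities): [(0, 1), (3, 8), (11, 12), (14, 18)]


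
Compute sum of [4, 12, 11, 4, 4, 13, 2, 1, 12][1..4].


Prefix sums: [0, 4, 16, 27, 31, 35, 48, 50, 51, 63]
Sum[1..4] = prefix[5] - prefix[1] = 35 - 4 = 31


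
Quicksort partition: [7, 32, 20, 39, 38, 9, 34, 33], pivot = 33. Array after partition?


Elements <= 33 go left of pivot.
Result: [7, 32, 20, 9, 33, 39, 34, 38], pivot at index 4


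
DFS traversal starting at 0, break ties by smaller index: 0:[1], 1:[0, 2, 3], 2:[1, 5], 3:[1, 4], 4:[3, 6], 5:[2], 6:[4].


DFS stack-based: start with [0]
Visit order: [0, 1, 2, 5, 3, 4, 6]


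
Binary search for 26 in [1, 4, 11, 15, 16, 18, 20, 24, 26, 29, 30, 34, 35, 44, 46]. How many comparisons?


Search for 26:
[0,14] mid=7 arr[7]=24
[8,14] mid=11 arr[11]=34
[8,10] mid=9 arr[9]=29
[8,8] mid=8 arr[8]=26
Total: 4 comparisons


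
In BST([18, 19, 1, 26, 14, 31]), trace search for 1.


BST root = 18
Search for 1: compare at each node
Path: [18, 1]


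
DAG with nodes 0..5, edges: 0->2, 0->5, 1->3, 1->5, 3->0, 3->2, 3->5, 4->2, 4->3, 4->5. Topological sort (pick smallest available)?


Kahn's algorithm, process smallest node first
Order: [1, 4, 3, 0, 2, 5]


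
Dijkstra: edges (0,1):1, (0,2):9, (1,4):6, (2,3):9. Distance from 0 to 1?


Dijkstra from 0:
Distances: {0: 0, 1: 1, 2: 9, 3: 18, 4: 7}
Shortest distance to 1 = 1, path = [0, 1]


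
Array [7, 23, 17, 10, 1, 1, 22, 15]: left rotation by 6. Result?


Left rotate by 6: [22, 15, 7, 23, 17, 10, 1, 1]


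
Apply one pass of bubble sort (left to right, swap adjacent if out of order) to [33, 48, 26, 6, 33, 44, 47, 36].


After one pass: [33, 26, 6, 33, 44, 47, 36, 48]


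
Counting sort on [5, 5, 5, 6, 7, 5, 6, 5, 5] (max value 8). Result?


Count array: [0, 0, 0, 0, 0, 6, 2, 1, 0]
Reconstruct: [5, 5, 5, 5, 5, 5, 6, 6, 7]


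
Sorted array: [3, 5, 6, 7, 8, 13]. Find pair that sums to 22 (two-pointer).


Two pointers: lo=0, hi=5
No pair sums to 22


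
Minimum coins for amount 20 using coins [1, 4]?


dp[0]=0; dp[i]=1+min(dp[i-c] for c in coins)
...dp[15]=6, dp[16]=4, dp[17]=5, dp[18]=6, dp[19]=7, dp[20]=5
Minimum coins for 20 = 5


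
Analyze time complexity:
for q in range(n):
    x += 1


Per nesting level: O(n) = O(n)
Complexity: O(n)


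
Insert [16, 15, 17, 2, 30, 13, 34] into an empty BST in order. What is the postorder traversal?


Root = 16; build tree by BST insertion.
Postorder traversal: [13, 2, 15, 34, 30, 17, 16]


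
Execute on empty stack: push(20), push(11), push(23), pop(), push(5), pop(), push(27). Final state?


push(20) -> [20]
push(11) -> [20, 11]
push(23) -> [20, 11, 23]
pop() returns 23 -> [20, 11]
push(5) -> [20, 11, 5]
pop() returns 5 -> [20, 11]
push(27) -> [20, 11, 27]
Final stack (bottom to top): [20, 11, 27]


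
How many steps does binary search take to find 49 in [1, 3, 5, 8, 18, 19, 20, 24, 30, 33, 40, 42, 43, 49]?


Search for 49:
[0,13] mid=6 arr[6]=20
[7,13] mid=10 arr[10]=40
[11,13] mid=12 arr[12]=43
[13,13] mid=13 arr[13]=49
Total: 4 comparisons


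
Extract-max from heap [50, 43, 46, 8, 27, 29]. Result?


Max = 50
Replace root with last, heapify down
Resulting heap: [46, 43, 29, 8, 27]


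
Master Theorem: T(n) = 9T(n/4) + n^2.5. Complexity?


a=9, b=4, c=2.5. log_4(9)=1.585 < c=2.5. Case 3: O(n^c) = O(n^2.500)
Complexity: O(n^2.500)


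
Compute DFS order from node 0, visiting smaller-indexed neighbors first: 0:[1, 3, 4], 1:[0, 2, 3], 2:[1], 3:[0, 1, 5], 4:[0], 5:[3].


DFS stack-based: start with [0]
Visit order: [0, 1, 2, 3, 5, 4]


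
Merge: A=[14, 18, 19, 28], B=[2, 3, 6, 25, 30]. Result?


Compare heads, take smaller each step.
Merged: [2, 3, 6, 14, 18, 19, 25, 28, 30]


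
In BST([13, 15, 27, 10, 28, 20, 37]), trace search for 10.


BST root = 13
Search for 10: compare at each node
Path: [13, 10]


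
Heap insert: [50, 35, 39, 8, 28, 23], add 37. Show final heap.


Append 37: [50, 35, 39, 8, 28, 23, 37]
Bubble up: no swaps needed
Result: [50, 35, 39, 8, 28, 23, 37]


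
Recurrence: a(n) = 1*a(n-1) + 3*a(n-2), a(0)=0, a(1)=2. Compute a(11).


Build bottom-up:
...a(9)=1016, a(10)=2318, a(11)=1*2318+3*1016=5366


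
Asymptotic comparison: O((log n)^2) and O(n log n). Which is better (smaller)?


polylogarithmic grows slower than linearithmic
O((log n)^2) is asymptotically smaller; O(n log n) grows faster


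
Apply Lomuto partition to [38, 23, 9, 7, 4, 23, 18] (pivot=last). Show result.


Elements <= 18 go left of pivot.
Result: [9, 7, 4, 18, 38, 23, 23], pivot at index 3


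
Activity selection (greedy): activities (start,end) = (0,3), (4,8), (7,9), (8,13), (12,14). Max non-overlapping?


Greedy: pick earliest-ending, then skip overlaps.
Selected (3 activities): [(0, 3), (4, 8), (8, 13)]


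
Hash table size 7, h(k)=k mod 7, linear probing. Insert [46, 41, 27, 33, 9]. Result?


Insertions: 46->slot 4; 41->slot 6; 27->slot 0; 33->slot 5; 9->slot 2
Table: [27, None, 9, None, 46, 33, 41]


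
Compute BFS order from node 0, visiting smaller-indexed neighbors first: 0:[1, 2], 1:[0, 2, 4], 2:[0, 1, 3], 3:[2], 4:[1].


BFS queue: start with [0]
Visit order: [0, 1, 2, 4, 3]


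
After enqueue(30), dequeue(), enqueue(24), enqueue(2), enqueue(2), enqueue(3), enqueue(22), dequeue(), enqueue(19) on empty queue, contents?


enqueue(30) -> [30]
dequeue() returns 30 -> []
enqueue(24) -> [24]
enqueue(2) -> [24, 2]
enqueue(2) -> [24, 2, 2]
enqueue(3) -> [24, 2, 2, 3]
enqueue(22) -> [24, 2, 2, 3, 22]
dequeue() returns 24 -> [2, 2, 3, 22]
enqueue(19) -> [2, 2, 3, 22, 19]
Final queue (front to back): [2, 2, 3, 22, 19]


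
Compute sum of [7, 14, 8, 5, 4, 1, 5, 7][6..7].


Prefix sums: [0, 7, 21, 29, 34, 38, 39, 44, 51]
Sum[6..7] = prefix[8] - prefix[6] = 51 - 39 = 12


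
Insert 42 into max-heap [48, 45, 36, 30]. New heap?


Append 42: [48, 45, 36, 30, 42]
Bubble up: no swaps needed
Result: [48, 45, 36, 30, 42]


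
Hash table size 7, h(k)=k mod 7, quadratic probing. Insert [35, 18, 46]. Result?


Insertions: 35->slot 0; 18->slot 4; 46->slot 5
Table: [35, None, None, None, 18, 46, None]


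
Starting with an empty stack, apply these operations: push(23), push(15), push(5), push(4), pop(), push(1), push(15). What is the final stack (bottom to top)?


push(23) -> [23]
push(15) -> [23, 15]
push(5) -> [23, 15, 5]
push(4) -> [23, 15, 5, 4]
pop() returns 4 -> [23, 15, 5]
push(1) -> [23, 15, 5, 1]
push(15) -> [23, 15, 5, 1, 15]
Final stack (bottom to top): [23, 15, 5, 1, 15]


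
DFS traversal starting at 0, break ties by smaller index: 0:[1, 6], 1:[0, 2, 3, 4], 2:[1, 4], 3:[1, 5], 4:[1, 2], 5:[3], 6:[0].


DFS stack-based: start with [0]
Visit order: [0, 1, 2, 4, 3, 5, 6]


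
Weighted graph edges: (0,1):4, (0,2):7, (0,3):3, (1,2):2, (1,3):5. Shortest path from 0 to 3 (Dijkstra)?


Dijkstra from 0:
Distances: {0: 0, 1: 4, 2: 6, 3: 3}
Shortest distance to 3 = 3, path = [0, 3]


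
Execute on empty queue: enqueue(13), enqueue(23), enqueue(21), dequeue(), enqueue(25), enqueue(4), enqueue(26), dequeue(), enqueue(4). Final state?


enqueue(13) -> [13]
enqueue(23) -> [13, 23]
enqueue(21) -> [13, 23, 21]
dequeue() returns 13 -> [23, 21]
enqueue(25) -> [23, 21, 25]
enqueue(4) -> [23, 21, 25, 4]
enqueue(26) -> [23, 21, 25, 4, 26]
dequeue() returns 23 -> [21, 25, 4, 26]
enqueue(4) -> [21, 25, 4, 26, 4]
Final queue (front to back): [21, 25, 4, 26, 4]


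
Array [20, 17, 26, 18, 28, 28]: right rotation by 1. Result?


Right rotate by 1: [28, 20, 17, 26, 18, 28]


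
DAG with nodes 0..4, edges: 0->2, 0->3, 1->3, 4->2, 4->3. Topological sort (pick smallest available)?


Kahn's algorithm, process smallest node first
Order: [0, 1, 4, 2, 3]


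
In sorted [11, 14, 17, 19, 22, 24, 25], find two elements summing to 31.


Two pointers: lo=0, hi=6
Found pair: (14, 17) summing to 31


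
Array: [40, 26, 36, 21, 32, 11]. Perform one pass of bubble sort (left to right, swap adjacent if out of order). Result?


After one pass: [26, 36, 21, 32, 11, 40]


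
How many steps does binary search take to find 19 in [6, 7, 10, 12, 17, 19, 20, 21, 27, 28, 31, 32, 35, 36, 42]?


Search for 19:
[0,14] mid=7 arr[7]=21
[0,6] mid=3 arr[3]=12
[4,6] mid=5 arr[5]=19
Total: 3 comparisons


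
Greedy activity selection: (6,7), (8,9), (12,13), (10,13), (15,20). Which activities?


Greedy: pick earliest-ending, then skip overlaps.
Selected (4 activities): [(6, 7), (8, 9), (12, 13), (15, 20)]


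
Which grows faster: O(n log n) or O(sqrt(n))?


sublinear grows slower than linearithmic
O(sqrt(n)) is asymptotically smaller; O(n log n) grows faster


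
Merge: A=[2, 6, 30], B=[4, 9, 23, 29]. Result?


Compare heads, take smaller each step.
Merged: [2, 4, 6, 9, 23, 29, 30]


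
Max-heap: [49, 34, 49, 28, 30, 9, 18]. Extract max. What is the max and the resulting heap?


Max = 49
Replace root with last, heapify down
Resulting heap: [49, 34, 18, 28, 30, 9]


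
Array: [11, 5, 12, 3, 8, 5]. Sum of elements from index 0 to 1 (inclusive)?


Prefix sums: [0, 11, 16, 28, 31, 39, 44]
Sum[0..1] = prefix[2] - prefix[0] = 16 - 0 = 16


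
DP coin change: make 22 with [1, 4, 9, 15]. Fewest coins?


dp[0]=0; dp[i]=1+min(dp[i-c] for c in coins)
...dp[17]=3, dp[18]=2, dp[19]=2, dp[20]=3, dp[21]=4, dp[22]=3
Minimum coins for 22 = 3


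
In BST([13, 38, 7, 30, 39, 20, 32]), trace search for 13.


BST root = 13
Search for 13: compare at each node
Path: [13]


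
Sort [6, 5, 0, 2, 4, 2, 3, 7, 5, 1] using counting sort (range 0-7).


Count array: [1, 1, 2, 1, 1, 2, 1, 1]
Reconstruct: [0, 1, 2, 2, 3, 4, 5, 5, 6, 7]


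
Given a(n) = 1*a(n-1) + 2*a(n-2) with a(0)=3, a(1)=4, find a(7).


Build bottom-up:
...a(5)=74, a(6)=150, a(7)=1*150+2*74=298


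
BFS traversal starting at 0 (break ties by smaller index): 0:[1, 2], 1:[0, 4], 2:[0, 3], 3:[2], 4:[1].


BFS queue: start with [0]
Visit order: [0, 1, 2, 4, 3]


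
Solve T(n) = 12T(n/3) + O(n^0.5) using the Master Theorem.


a=12, b=3, c=0.5. log_3(12)=2.262 > c=0.5. Case 1: O(n^log_b(a)) = O(n^2.262)
Complexity: O(n^2.262)


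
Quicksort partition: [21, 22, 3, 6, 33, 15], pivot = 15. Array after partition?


Elements <= 15 go left of pivot.
Result: [3, 6, 15, 22, 33, 21], pivot at index 2


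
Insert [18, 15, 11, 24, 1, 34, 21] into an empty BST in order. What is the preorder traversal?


Root = 18; build tree by BST insertion.
Preorder traversal: [18, 15, 11, 1, 24, 21, 34]


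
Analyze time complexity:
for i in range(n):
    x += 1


Per nesting level: O(n) = O(n)
Complexity: O(n)


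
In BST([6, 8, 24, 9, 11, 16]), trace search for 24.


BST root = 6
Search for 24: compare at each node
Path: [6, 8, 24]


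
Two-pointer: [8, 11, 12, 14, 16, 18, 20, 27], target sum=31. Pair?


Two pointers: lo=0, hi=7
Found pair: (11, 20) summing to 31


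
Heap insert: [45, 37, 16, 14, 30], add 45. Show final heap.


Append 45: [45, 37, 16, 14, 30, 45]
Bubble up: swap idx 5(45) with idx 2(16)
Result: [45, 37, 45, 14, 30, 16]


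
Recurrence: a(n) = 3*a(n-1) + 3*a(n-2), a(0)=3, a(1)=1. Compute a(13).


Build bottom-up:
...a(11)=1712664, a(12)=6493203, a(13)=3*6493203+3*1712664=24617601


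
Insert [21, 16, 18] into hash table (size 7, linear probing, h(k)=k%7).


Insertions: 21->slot 0; 16->slot 2; 18->slot 4
Table: [21, None, 16, None, 18, None, None]


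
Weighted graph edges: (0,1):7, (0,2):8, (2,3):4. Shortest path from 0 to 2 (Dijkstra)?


Dijkstra from 0:
Distances: {0: 0, 1: 7, 2: 8, 3: 12}
Shortest distance to 2 = 8, path = [0, 2]


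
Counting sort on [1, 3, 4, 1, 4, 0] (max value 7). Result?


Count array: [1, 2, 0, 1, 2, 0, 0, 0]
Reconstruct: [0, 1, 1, 3, 4, 4]


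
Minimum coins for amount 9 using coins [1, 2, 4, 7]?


dp[0]=0; dp[i]=1+min(dp[i-c] for c in coins)
...dp[4]=1, dp[5]=2, dp[6]=2, dp[7]=1, dp[8]=2, dp[9]=2
Minimum coins for 9 = 2


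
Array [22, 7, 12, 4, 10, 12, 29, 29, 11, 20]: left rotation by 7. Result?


Left rotate by 7: [29, 11, 20, 22, 7, 12, 4, 10, 12, 29]


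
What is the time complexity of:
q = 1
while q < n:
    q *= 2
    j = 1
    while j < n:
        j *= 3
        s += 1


Per nesting level: O(log n) * O(log n) = O((log n)^2)
Complexity: O((log n)^2)


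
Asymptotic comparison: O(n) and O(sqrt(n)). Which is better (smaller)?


sublinear grows slower than linear
O(sqrt(n)) is asymptotically smaller; O(n) grows faster


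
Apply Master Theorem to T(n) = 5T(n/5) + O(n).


a=5, b=5, c=1. log_5(5)=1 = c=1. Case 2: O(n^c log n) = O(n log n)
Complexity: O(n log n)


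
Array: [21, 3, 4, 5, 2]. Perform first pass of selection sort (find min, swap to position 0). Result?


After one pass: [2, 3, 4, 5, 21]


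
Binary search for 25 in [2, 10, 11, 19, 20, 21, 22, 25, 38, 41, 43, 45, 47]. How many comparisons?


Search for 25:
[0,12] mid=6 arr[6]=22
[7,12] mid=9 arr[9]=41
[7,8] mid=7 arr[7]=25
Total: 3 comparisons


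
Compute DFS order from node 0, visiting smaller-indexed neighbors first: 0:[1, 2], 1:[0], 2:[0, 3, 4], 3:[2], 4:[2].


DFS stack-based: start with [0]
Visit order: [0, 1, 2, 3, 4]


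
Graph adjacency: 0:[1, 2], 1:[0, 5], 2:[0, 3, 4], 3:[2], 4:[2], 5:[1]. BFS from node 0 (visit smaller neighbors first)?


BFS queue: start with [0]
Visit order: [0, 1, 2, 5, 3, 4]


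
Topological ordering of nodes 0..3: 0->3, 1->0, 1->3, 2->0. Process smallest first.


Kahn's algorithm, process smallest node first
Order: [1, 2, 0, 3]


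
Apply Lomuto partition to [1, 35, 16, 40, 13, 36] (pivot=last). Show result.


Elements <= 36 go left of pivot.
Result: [1, 35, 16, 13, 36, 40], pivot at index 4


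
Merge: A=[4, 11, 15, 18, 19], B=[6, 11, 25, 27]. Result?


Compare heads, take smaller each step.
Merged: [4, 6, 11, 11, 15, 18, 19, 25, 27]


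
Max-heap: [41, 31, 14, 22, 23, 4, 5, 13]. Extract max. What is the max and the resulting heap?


Max = 41
Replace root with last, heapify down
Resulting heap: [31, 23, 14, 22, 13, 4, 5]


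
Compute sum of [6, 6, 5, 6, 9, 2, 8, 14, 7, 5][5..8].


Prefix sums: [0, 6, 12, 17, 23, 32, 34, 42, 56, 63, 68]
Sum[5..8] = prefix[9] - prefix[5] = 63 - 32 = 31


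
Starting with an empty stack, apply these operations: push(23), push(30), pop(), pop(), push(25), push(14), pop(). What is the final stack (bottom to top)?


push(23) -> [23]
push(30) -> [23, 30]
pop() returns 30 -> [23]
pop() returns 23 -> []
push(25) -> [25]
push(14) -> [25, 14]
pop() returns 14 -> [25]
Final stack (bottom to top): [25]


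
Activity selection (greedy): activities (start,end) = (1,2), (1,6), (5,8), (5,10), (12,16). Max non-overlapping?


Greedy: pick earliest-ending, then skip overlaps.
Selected (3 activities): [(1, 2), (5, 8), (12, 16)]


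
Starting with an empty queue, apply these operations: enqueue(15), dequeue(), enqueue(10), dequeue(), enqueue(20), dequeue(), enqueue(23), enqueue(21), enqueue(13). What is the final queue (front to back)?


enqueue(15) -> [15]
dequeue() returns 15 -> []
enqueue(10) -> [10]
dequeue() returns 10 -> []
enqueue(20) -> [20]
dequeue() returns 20 -> []
enqueue(23) -> [23]
enqueue(21) -> [23, 21]
enqueue(13) -> [23, 21, 13]
Final queue (front to back): [23, 21, 13]


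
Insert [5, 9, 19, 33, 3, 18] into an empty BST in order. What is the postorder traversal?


Root = 5; build tree by BST insertion.
Postorder traversal: [3, 18, 33, 19, 9, 5]


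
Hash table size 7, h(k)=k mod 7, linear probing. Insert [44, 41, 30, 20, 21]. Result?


Insertions: 44->slot 2; 41->slot 6; 30->slot 3; 20->slot 0; 21->slot 1
Table: [20, 21, 44, 30, None, None, 41]


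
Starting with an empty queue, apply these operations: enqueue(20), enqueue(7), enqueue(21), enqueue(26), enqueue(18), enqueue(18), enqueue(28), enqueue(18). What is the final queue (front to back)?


enqueue(20) -> [20]
enqueue(7) -> [20, 7]
enqueue(21) -> [20, 7, 21]
enqueue(26) -> [20, 7, 21, 26]
enqueue(18) -> [20, 7, 21, 26, 18]
enqueue(18) -> [20, 7, 21, 26, 18, 18]
enqueue(28) -> [20, 7, 21, 26, 18, 18, 28]
enqueue(18) -> [20, 7, 21, 26, 18, 18, 28, 18]
Final queue (front to back): [20, 7, 21, 26, 18, 18, 28, 18]


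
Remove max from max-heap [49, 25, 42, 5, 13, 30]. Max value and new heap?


Max = 49
Replace root with last, heapify down
Resulting heap: [42, 25, 30, 5, 13]


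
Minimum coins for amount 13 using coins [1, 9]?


dp[0]=0; dp[i]=1+min(dp[i-c] for c in coins)
...dp[8]=8, dp[9]=1, dp[10]=2, dp[11]=3, dp[12]=4, dp[13]=5
Minimum coins for 13 = 5


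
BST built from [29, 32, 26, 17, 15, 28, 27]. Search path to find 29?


BST root = 29
Search for 29: compare at each node
Path: [29]


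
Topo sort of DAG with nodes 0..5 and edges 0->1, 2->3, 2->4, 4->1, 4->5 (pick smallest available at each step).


Kahn's algorithm, process smallest node first
Order: [0, 2, 3, 4, 1, 5]


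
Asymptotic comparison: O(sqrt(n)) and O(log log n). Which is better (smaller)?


double-logarithmic grows slower than sublinear
O(log log n) is asymptotically smaller; O(sqrt(n)) grows faster


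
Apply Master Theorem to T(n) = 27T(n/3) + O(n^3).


a=27, b=3, c=3. log_3(27)=3 = c=3. Case 2: O(n^c log n) = O(n^3 log n)
Complexity: O(n^3 log n)


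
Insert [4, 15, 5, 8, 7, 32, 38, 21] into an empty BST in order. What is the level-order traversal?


Root = 4; build tree by BST insertion.
Level-Order traversal: [4, 15, 5, 32, 8, 21, 38, 7]


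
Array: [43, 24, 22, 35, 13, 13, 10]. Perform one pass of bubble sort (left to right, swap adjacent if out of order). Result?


After one pass: [24, 22, 35, 13, 13, 10, 43]


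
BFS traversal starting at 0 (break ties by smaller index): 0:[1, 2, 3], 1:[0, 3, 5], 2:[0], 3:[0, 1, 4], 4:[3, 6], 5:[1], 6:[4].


BFS queue: start with [0]
Visit order: [0, 1, 2, 3, 5, 4, 6]


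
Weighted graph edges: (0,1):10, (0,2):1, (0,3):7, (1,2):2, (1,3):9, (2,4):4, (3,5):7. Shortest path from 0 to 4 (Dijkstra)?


Dijkstra from 0:
Distances: {0: 0, 1: 3, 2: 1, 3: 7, 4: 5, 5: 14}
Shortest distance to 4 = 5, path = [0, 2, 4]


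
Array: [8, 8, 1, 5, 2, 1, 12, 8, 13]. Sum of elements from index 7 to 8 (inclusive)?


Prefix sums: [0, 8, 16, 17, 22, 24, 25, 37, 45, 58]
Sum[7..8] = prefix[9] - prefix[7] = 58 - 37 = 21


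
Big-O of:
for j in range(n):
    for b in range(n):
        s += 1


Per nesting level: O(n) * O(n) = O(n^2)
Complexity: O(n^2)


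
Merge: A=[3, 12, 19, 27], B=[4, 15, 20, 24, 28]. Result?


Compare heads, take smaller each step.
Merged: [3, 4, 12, 15, 19, 20, 24, 27, 28]


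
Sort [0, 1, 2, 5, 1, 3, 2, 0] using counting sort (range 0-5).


Count array: [2, 2, 2, 1, 0, 1]
Reconstruct: [0, 0, 1, 1, 2, 2, 3, 5]


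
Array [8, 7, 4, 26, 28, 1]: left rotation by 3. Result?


Left rotate by 3: [26, 28, 1, 8, 7, 4]


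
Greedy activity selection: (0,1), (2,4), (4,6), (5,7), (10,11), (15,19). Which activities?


Greedy: pick earliest-ending, then skip overlaps.
Selected (5 activities): [(0, 1), (2, 4), (4, 6), (10, 11), (15, 19)]


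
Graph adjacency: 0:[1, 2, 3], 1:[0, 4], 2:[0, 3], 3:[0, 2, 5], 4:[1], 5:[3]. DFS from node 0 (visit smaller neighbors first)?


DFS stack-based: start with [0]
Visit order: [0, 1, 4, 2, 3, 5]


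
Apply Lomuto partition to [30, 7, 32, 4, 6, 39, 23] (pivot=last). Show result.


Elements <= 23 go left of pivot.
Result: [7, 4, 6, 23, 32, 39, 30], pivot at index 3


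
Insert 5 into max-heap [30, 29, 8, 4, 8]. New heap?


Append 5: [30, 29, 8, 4, 8, 5]
Bubble up: no swaps needed
Result: [30, 29, 8, 4, 8, 5]


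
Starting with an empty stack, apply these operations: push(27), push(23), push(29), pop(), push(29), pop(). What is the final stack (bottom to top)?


push(27) -> [27]
push(23) -> [27, 23]
push(29) -> [27, 23, 29]
pop() returns 29 -> [27, 23]
push(29) -> [27, 23, 29]
pop() returns 29 -> [27, 23]
Final stack (bottom to top): [27, 23]


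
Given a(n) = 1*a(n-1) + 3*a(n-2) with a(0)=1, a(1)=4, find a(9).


Build bottom-up:
...a(7)=508, a(8)=1159, a(9)=1*1159+3*508=2683


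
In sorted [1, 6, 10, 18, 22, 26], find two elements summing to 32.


Two pointers: lo=0, hi=5
Found pair: (6, 26) summing to 32


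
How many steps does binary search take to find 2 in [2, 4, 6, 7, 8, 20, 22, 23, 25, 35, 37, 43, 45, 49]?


Search for 2:
[0,13] mid=6 arr[6]=22
[0,5] mid=2 arr[2]=6
[0,1] mid=0 arr[0]=2
Total: 3 comparisons


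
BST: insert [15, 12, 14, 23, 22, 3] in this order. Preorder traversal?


Root = 15; build tree by BST insertion.
Preorder traversal: [15, 12, 3, 14, 23, 22]


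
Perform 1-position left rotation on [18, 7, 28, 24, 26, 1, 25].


Left rotate by 1: [7, 28, 24, 26, 1, 25, 18]


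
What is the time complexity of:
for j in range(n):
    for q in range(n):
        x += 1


Per nesting level: O(n) * O(n) = O(n^2)
Complexity: O(n^2)


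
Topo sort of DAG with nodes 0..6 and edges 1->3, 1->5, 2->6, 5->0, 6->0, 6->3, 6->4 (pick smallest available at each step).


Kahn's algorithm, process smallest node first
Order: [1, 2, 5, 6, 0, 3, 4]


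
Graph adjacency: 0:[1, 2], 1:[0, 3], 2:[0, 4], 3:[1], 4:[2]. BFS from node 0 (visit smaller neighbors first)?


BFS queue: start with [0]
Visit order: [0, 1, 2, 3, 4]


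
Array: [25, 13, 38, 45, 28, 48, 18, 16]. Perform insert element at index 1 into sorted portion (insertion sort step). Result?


After one pass: [13, 25, 38, 45, 28, 48, 18, 16]


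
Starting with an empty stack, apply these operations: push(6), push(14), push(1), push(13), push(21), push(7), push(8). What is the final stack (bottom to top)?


push(6) -> [6]
push(14) -> [6, 14]
push(1) -> [6, 14, 1]
push(13) -> [6, 14, 1, 13]
push(21) -> [6, 14, 1, 13, 21]
push(7) -> [6, 14, 1, 13, 21, 7]
push(8) -> [6, 14, 1, 13, 21, 7, 8]
Final stack (bottom to top): [6, 14, 1, 13, 21, 7, 8]


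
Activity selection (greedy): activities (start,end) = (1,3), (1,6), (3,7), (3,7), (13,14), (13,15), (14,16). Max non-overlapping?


Greedy: pick earliest-ending, then skip overlaps.
Selected (4 activities): [(1, 3), (3, 7), (13, 14), (14, 16)]


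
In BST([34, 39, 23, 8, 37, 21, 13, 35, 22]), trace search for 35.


BST root = 34
Search for 35: compare at each node
Path: [34, 39, 37, 35]


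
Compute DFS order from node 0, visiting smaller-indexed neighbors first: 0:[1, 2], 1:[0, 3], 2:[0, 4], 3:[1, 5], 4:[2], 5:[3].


DFS stack-based: start with [0]
Visit order: [0, 1, 3, 5, 2, 4]


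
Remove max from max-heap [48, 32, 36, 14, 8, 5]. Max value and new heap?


Max = 48
Replace root with last, heapify down
Resulting heap: [36, 32, 5, 14, 8]


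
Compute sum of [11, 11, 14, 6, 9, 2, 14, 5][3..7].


Prefix sums: [0, 11, 22, 36, 42, 51, 53, 67, 72]
Sum[3..7] = prefix[8] - prefix[3] = 72 - 36 = 36


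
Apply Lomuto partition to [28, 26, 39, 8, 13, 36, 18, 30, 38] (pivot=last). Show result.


Elements <= 38 go left of pivot.
Result: [28, 26, 8, 13, 36, 18, 30, 38, 39], pivot at index 7


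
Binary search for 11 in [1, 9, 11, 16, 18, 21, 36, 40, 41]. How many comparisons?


Search for 11:
[0,8] mid=4 arr[4]=18
[0,3] mid=1 arr[1]=9
[2,3] mid=2 arr[2]=11
Total: 3 comparisons


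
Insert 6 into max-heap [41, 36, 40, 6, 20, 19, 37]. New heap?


Append 6: [41, 36, 40, 6, 20, 19, 37, 6]
Bubble up: no swaps needed
Result: [41, 36, 40, 6, 20, 19, 37, 6]


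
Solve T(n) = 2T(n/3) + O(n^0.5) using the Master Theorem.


a=2, b=3, c=0.5. log_3(2)=0.631 > c=0.5. Case 1: O(n^log_b(a)) = O(n^0.631)
Complexity: O(n^0.631)


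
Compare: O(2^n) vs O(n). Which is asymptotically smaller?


linear grows slower than exponential
O(n) is asymptotically smaller; O(2^n) grows faster


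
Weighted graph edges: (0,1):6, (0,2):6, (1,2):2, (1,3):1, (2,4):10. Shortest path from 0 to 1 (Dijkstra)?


Dijkstra from 0:
Distances: {0: 0, 1: 6, 2: 6, 3: 7, 4: 16}
Shortest distance to 1 = 6, path = [0, 1]


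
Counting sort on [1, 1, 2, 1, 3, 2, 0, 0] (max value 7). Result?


Count array: [2, 3, 2, 1, 0, 0, 0, 0]
Reconstruct: [0, 0, 1, 1, 1, 2, 2, 3]


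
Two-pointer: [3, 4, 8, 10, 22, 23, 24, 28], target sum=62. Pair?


Two pointers: lo=0, hi=7
No pair sums to 62


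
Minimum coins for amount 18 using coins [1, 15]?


dp[0]=0; dp[i]=1+min(dp[i-c] for c in coins)
...dp[13]=13, dp[14]=14, dp[15]=1, dp[16]=2, dp[17]=3, dp[18]=4
Minimum coins for 18 = 4


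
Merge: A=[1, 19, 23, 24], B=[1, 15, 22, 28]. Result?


Compare heads, take smaller each step.
Merged: [1, 1, 15, 19, 22, 23, 24, 28]


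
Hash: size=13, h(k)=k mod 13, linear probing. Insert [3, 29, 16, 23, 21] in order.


Insertions: 3->slot 3; 29->slot 4; 16->slot 5; 23->slot 10; 21->slot 8
Table: [None, None, None, 3, 29, 16, None, None, 21, None, 23, None, None]


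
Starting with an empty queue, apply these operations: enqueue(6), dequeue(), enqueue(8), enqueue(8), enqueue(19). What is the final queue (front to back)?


enqueue(6) -> [6]
dequeue() returns 6 -> []
enqueue(8) -> [8]
enqueue(8) -> [8, 8]
enqueue(19) -> [8, 8, 19]
Final queue (front to back): [8, 8, 19]


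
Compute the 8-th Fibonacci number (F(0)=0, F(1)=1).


F(n)=F(n-1)+F(n-2)
...F(6)=8, F(7)=13, F(8)=21


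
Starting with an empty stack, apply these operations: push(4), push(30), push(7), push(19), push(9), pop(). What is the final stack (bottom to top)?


push(4) -> [4]
push(30) -> [4, 30]
push(7) -> [4, 30, 7]
push(19) -> [4, 30, 7, 19]
push(9) -> [4, 30, 7, 19, 9]
pop() returns 9 -> [4, 30, 7, 19]
Final stack (bottom to top): [4, 30, 7, 19]


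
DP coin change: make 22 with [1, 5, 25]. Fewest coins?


dp[0]=0; dp[i]=1+min(dp[i-c] for c in coins)
...dp[17]=5, dp[18]=6, dp[19]=7, dp[20]=4, dp[21]=5, dp[22]=6
Minimum coins for 22 = 6


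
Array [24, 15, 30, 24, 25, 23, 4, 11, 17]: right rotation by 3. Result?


Right rotate by 3: [4, 11, 17, 24, 15, 30, 24, 25, 23]


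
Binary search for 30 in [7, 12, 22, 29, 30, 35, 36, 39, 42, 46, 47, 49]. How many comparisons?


Search for 30:
[0,11] mid=5 arr[5]=35
[0,4] mid=2 arr[2]=22
[3,4] mid=3 arr[3]=29
[4,4] mid=4 arr[4]=30
Total: 4 comparisons


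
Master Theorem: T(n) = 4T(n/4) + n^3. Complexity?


a=4, b=4, c=3. log_4(4)=1 < c=3. Case 3: O(n^c) = O(n^3)
Complexity: O(n^3)
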